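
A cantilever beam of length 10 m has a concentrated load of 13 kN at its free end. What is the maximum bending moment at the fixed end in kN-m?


For a cantilever with a point load at the free end:
M_max = P * L = 13 * 10 = 130 kN-m

130 kN-m


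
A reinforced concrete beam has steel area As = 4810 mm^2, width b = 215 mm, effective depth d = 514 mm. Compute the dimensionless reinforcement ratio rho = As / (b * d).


rho = As / (b * d)
= 4810 / (215 * 514)
= 4810 / 110510
= 0.043525 (dimensionless)

0.043525 (dimensionless)


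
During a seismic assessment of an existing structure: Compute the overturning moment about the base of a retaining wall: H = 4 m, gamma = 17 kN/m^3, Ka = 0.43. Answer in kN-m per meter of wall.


Pa = 0.5 * Ka * gamma * H^2
= 0.5 * 0.43 * 17 * 4^2
= 58.48 kN/m
Arm = H / 3 = 4 / 3 = 1.3333 m
Mo = Pa * arm = Pa * H / 3 = 58.48 * 4 / 3 = 77.9733 kN-m/m

77.9733 kN-m/m


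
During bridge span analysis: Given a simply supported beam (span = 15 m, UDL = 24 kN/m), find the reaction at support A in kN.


Total load = w * L = 24 * 15 = 360 kN
By symmetry, each reaction R = total / 2 = 360 / 2 = 180.0 kN

180.0 kN


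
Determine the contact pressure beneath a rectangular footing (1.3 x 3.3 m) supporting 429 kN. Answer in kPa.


A = 1.3 * 3.3 = 4.29 m^2
q = P / A = 429 / 4.29
= 100.0 kPa

100.0 kPa


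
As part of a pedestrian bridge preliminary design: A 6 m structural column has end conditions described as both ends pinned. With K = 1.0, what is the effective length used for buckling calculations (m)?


L_eff = K * L
= 1.0 * 6
= 6.0 m

6.0 m


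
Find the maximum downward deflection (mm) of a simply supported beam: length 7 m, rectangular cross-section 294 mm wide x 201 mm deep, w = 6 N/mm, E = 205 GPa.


I = 294 * 201^3 / 12 = 198954724.5 mm^4
L = 7000.0 mm, w = 6 N/mm, E = 205000.0 MPa
delta = 5 * w * L^4 / (384 * E * I)
= 5 * 6 * 7000.0^4 / (384 * 205000.0 * 198954724.5)
= 4.5991 mm

4.5991 mm


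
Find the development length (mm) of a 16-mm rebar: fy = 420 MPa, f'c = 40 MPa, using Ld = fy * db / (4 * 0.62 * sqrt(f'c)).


Ld = (fy * db) / (4 * 0.62 * sqrt(f'c))
= (420 * 16) / (4 * 0.62 * sqrt(40))
= 6720 / 15.6849
= 428.44 mm

428.44 mm


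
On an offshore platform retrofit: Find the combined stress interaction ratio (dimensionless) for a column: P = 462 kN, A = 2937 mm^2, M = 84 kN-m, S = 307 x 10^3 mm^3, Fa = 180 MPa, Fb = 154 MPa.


f_a = P / A = 462000.0 / 2937 = 157.3034 MPa
f_b = M / S = 84000000.0 / 307000.0 = 273.6156 MPa
Ratio = f_a / Fa + f_b / Fb
= 157.3034 / 180 + 273.6156 / 154
= 2.6506 (dimensionless)

2.6506 (dimensionless)


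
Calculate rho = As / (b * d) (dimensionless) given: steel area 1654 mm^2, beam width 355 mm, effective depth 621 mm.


rho = As / (b * d)
= 1654 / (355 * 621)
= 1654 / 220455
= 0.007503 (dimensionless)

0.007503 (dimensionless)


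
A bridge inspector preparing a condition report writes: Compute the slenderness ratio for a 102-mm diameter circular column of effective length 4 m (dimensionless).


Radius of gyration r = d / 4 = 102 / 4 = 25.5 mm
L_eff = 4000.0 mm
Slenderness ratio = L / r = 4000.0 / 25.5 = 156.86 (dimensionless)

156.86 (dimensionless)


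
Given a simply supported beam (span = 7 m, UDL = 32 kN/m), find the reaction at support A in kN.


Total load = w * L = 32 * 7 = 224 kN
By symmetry, each reaction R = total / 2 = 224 / 2 = 112.0 kN

112.0 kN


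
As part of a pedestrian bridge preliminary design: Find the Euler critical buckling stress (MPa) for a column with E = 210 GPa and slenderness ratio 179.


sigma_cr = pi^2 * E / lambda^2
= 9.8696 * 210000.0 / 179^2
= 9.8696 * 210000.0 / 32041
= 64.6864 MPa

64.6864 MPa


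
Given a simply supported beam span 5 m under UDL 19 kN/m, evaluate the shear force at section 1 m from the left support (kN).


R_A = w * L / 2 = 19 * 5 / 2 = 47.5 kN
V(x) = R_A - w * x = 47.5 - 19 * 1
= 28.5 kN

28.5 kN


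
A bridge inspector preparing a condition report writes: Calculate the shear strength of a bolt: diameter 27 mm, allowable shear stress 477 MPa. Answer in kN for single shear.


A = pi * d^2 / 4 = pi * 27^2 / 4 = 572.5553 mm^2
V = f_v * A / 1000 = 477 * 572.5553 / 1000
= 273.1089 kN

273.1089 kN


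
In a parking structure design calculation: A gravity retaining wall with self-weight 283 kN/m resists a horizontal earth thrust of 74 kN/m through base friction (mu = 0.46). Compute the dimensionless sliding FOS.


Resisting force = mu * W = 0.46 * 283 = 130.18 kN/m
FOS = Resisting / Driving = 130.18 / 74
= 1.7592 (dimensionless)

1.7592 (dimensionless)


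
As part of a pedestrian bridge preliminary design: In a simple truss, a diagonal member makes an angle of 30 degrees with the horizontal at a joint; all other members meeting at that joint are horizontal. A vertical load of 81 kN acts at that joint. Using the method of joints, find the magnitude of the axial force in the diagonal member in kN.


At the joint, only the diagonal has a vertical component, so vertical equilibrium gives:
F * sin(30) = 81
F = 81 / sin(30)
= 81 / 0.5
= 162.0 kN

162.0 kN


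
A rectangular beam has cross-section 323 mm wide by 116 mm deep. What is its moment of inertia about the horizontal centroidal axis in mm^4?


I = b * h^3 / 12
= 323 * 116^3 / 12
= 323 * 1560896 / 12
= 42014117.33 mm^4

42014117.33 mm^4


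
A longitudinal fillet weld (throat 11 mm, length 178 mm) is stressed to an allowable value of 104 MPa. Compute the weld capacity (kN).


Strength = throat * length * allowable stress
= 11 * 178 * 104 N
= 203632 N
= 203.63 kN

203.63 kN


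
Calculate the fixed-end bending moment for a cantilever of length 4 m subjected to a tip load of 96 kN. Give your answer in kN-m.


For a cantilever with a point load at the free end:
M_max = P * L = 96 * 4 = 384 kN-m

384 kN-m


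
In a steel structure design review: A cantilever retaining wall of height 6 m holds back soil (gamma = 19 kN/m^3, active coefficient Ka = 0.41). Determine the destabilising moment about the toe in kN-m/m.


Pa = 0.5 * Ka * gamma * H^2
= 0.5 * 0.41 * 19 * 6^2
= 140.22 kN/m
Arm = H / 3 = 6 / 3 = 2.0 m
Mo = Pa * arm = Pa * H / 3 = 140.22 * 6 / 3 = 280.44 kN-m/m

280.44 kN-m/m


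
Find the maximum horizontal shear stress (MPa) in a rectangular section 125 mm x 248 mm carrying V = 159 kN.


A = b * h = 125 * 248 = 31000 mm^2
V = 159 kN = 159000.0 N
tau_max = 1.5 * V / A = 1.5 * 159000.0 / 31000
= 7.6935 MPa

7.6935 MPa


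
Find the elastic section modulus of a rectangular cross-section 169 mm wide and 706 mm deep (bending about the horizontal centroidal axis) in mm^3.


S = b * h^2 / 6
= 169 * 706^2 / 6
= 169 * 498436 / 6
= 14039280.67 mm^3

14039280.67 mm^3


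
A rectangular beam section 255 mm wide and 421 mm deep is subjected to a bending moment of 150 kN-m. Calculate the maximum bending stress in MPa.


I = b * h^3 / 12 = 255 * 421^3 / 12 = 1585642296.25 mm^4
y = h / 2 = 421 / 2 = 210.5 mm
M = 150 kN-m = 150000000.0 N-mm
sigma = M * y / I = 150000000.0 * 210.5 / 1585642296.25
= 19.91 MPa

19.91 MPa


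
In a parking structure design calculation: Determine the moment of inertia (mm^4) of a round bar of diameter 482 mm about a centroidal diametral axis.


r = d / 2 = 482 / 2 = 241.0 mm
I = pi * r^4 / 4 = pi * 241.0^4 / 4
= 2649464175.81 mm^4

2649464175.81 mm^4


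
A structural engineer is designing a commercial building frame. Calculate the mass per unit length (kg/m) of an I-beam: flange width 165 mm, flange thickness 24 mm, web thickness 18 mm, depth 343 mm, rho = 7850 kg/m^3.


A_flanges = 2 * 165 * 24 = 7920 mm^2
A_web = (343 - 2 * 24) * 18 = 5310 mm^2
A_total = 7920 + 5310 = 13230 mm^2 = 0.013230 m^2
Weight = rho * A = 7850 * 0.013230 = 103.8555 kg/m

103.8555 kg/m


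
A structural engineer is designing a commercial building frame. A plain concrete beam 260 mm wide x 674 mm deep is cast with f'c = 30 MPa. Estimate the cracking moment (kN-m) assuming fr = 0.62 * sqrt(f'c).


fr = 0.62 * sqrt(30) = 0.62 * 5.4772 = 3.3959 MPa
I = 260 * 674^3 / 12 = 6633943853.33 mm^4
y_t = 337.0 mm
M_cr = fr * I / y_t = 3.3959 * 6633943853.33 / 337.0 N-mm
= 66.8489 kN-m

66.8489 kN-m


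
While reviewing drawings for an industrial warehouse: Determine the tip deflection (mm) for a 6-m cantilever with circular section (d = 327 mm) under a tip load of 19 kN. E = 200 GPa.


I = pi * d^4 / 64 = pi * 327^4 / 64 = 561255887.01 mm^4
L = 6000.0 mm, P = 19000.0 N, E = 200000.0 MPa
delta = P * L^3 / (3 * E * I)
= 19000.0 * 6000.0^3 / (3 * 200000.0 * 561255887.01)
= 12.187 mm

12.187 mm


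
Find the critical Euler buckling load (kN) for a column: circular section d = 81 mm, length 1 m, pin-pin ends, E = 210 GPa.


I = pi * d^4 / 64 = 2113050.98 mm^4
L = 1000.0 mm
P_cr = pi^2 * E * I / L^2
= 9.8696 * 210000.0 * 2113050.98 / 1000.0^2
= 4379545.21 N = 4379.5452 kN

4379.5452 kN


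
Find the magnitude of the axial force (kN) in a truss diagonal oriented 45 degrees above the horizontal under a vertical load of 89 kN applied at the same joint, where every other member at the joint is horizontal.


At the joint, only the diagonal has a vertical component, so vertical equilibrium gives:
F * sin(45) = 89
F = 89 / sin(45)
= 89 / 0.707107
= 125.86 kN

125.86 kN


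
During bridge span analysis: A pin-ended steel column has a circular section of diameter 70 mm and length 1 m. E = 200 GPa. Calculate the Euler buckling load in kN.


I = pi * d^4 / 64 = 1178588.12 mm^4
L = 1000.0 mm
P_cr = pi^2 * E * I / L^2
= 9.8696 * 200000.0 * 1178588.12 / 1000.0^2
= 2326439.7 N = 2326.4397 kN

2326.4397 kN


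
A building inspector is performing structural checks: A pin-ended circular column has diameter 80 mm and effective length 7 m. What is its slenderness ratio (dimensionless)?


Radius of gyration r = d / 4 = 80 / 4 = 20.0 mm
L_eff = 7000.0 mm
Slenderness ratio = L / r = 7000.0 / 20.0 = 350.0 (dimensionless)

350.0 (dimensionless)


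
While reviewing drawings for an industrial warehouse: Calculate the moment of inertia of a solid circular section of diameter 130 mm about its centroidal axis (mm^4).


r = d / 2 = 130 / 2 = 65.0 mm
I = pi * r^4 / 4 = pi * 65.0^4 / 4
= 14019848.09 mm^4

14019848.09 mm^4


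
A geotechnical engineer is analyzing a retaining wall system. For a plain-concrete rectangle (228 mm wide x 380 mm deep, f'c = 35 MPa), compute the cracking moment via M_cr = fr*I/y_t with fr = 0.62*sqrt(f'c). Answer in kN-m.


fr = 0.62 * sqrt(35) = 0.62 * 5.9161 = 3.668 MPa
I = 228 * 380^3 / 12 = 1042568000.0 mm^4
y_t = 190.0 mm
M_cr = fr * I / y_t = 3.668 * 1042568000.0 / 190.0 N-mm
= 20.1269 kN-m

20.1269 kN-m


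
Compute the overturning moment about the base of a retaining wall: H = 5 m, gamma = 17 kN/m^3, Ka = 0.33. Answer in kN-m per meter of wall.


Pa = 0.5 * Ka * gamma * H^2
= 0.5 * 0.33 * 17 * 5^2
= 70.125 kN/m
Arm = H / 3 = 5 / 3 = 1.6667 m
Mo = Pa * arm = Pa * H / 3 = 70.125 * 5 / 3 = 116.875 kN-m/m

116.875 kN-m/m


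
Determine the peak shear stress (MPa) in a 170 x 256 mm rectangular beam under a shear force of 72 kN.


A = b * h = 170 * 256 = 43520 mm^2
V = 72 kN = 72000.0 N
tau_max = 1.5 * V / A = 1.5 * 72000.0 / 43520
= 2.4816 MPa

2.4816 MPa


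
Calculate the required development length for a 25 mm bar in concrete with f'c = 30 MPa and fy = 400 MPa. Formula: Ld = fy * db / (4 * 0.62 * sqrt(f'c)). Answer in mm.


Ld = (fy * db) / (4 * 0.62 * sqrt(f'c))
= (400 * 25) / (4 * 0.62 * sqrt(30))
= 10000 / 13.5835
= 736.19 mm

736.19 mm


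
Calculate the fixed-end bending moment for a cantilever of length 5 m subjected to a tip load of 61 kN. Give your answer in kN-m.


For a cantilever with a point load at the free end:
M_max = P * L = 61 * 5 = 305 kN-m

305 kN-m


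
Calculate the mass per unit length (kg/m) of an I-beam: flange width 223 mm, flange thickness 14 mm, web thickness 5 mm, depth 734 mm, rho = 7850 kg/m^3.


A_flanges = 2 * 223 * 14 = 6244 mm^2
A_web = (734 - 2 * 14) * 5 = 3530 mm^2
A_total = 6244 + 3530 = 9774 mm^2 = 0.009774 m^2
Weight = rho * A = 7850 * 0.009774 = 76.7259 kg/m

76.7259 kg/m


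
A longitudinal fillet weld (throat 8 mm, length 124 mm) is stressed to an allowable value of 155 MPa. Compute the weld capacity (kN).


Strength = throat * length * allowable stress
= 8 * 124 * 155 N
= 153760 N
= 153.76 kN

153.76 kN


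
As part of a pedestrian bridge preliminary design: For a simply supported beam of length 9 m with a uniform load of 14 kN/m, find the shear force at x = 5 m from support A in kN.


R_A = w * L / 2 = 14 * 9 / 2 = 63.0 kN
V(x) = R_A - w * x = 63.0 - 14 * 5
= -7.0 kN

-7.0 kN


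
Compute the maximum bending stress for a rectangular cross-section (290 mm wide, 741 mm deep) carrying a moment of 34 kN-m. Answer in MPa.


I = b * h^3 / 12 = 290 * 741^3 / 12 = 9832668007.5 mm^4
y = h / 2 = 741 / 2 = 370.5 mm
M = 34 kN-m = 34000000.0 N-mm
sigma = M * y / I = 34000000.0 * 370.5 / 9832668007.5
= 1.28 MPa

1.28 MPa


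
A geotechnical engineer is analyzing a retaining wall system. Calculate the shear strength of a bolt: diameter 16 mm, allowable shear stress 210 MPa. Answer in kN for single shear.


A = pi * d^2 / 4 = pi * 16^2 / 4 = 201.0619 mm^2
V = f_v * A / 1000 = 210 * 201.0619 / 1000
= 42.223 kN

42.223 kN


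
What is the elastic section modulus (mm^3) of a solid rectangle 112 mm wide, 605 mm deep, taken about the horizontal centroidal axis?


S = b * h^2 / 6
= 112 * 605^2 / 6
= 112 * 366025 / 6
= 6832466.67 mm^3

6832466.67 mm^3


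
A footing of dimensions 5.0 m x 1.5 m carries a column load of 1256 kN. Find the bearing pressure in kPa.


A = 5.0 * 1.5 = 7.5 m^2
q = P / A = 1256 / 7.5
= 167.4667 kPa

167.4667 kPa


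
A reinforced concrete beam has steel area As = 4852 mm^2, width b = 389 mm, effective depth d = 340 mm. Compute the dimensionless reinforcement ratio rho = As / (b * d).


rho = As / (b * d)
= 4852 / (389 * 340)
= 4852 / 132260
= 0.036685 (dimensionless)

0.036685 (dimensionless)


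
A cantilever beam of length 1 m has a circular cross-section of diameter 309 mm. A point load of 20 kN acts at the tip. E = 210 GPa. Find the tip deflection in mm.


I = pi * d^4 / 64 = pi * 309^4 / 64 = 447511104.58 mm^4
L = 1000.0 mm, P = 20000.0 N, E = 210000.0 MPa
delta = P * L^3 / (3 * E * I)
= 20000.0 * 1000.0^3 / (3 * 210000.0 * 447511104.58)
= 0.0709 mm

0.0709 mm


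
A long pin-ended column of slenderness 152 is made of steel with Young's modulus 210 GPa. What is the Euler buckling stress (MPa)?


sigma_cr = pi^2 * E / lambda^2
= 9.8696 * 210000.0 / 152^2
= 9.8696 * 210000.0 / 23104
= 89.7081 MPa

89.7081 MPa


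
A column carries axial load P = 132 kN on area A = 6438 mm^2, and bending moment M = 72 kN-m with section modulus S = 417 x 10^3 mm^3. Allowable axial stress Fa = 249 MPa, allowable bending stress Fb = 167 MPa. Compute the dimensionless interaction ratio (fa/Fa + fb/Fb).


f_a = P / A = 132000.0 / 6438 = 20.5033 MPa
f_b = M / S = 72000000.0 / 417000.0 = 172.6619 MPa
Ratio = f_a / Fa + f_b / Fb
= 20.5033 / 249 + 172.6619 / 167
= 1.1162 (dimensionless)

1.1162 (dimensionless)


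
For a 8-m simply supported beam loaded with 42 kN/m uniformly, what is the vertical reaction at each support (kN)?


Total load = w * L = 42 * 8 = 336 kN
By symmetry, each reaction R = total / 2 = 336 / 2 = 168.0 kN

168.0 kN


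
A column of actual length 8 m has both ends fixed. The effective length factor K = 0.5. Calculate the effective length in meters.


L_eff = K * L
= 0.5 * 8
= 4.0 m

4.0 m


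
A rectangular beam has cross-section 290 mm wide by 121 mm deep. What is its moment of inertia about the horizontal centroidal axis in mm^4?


I = b * h^3 / 12
= 290 * 121^3 / 12
= 290 * 1771561 / 12
= 42812724.17 mm^4

42812724.17 mm^4


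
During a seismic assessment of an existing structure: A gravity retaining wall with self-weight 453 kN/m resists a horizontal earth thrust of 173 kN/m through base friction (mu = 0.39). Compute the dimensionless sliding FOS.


Resisting force = mu * W = 0.39 * 453 = 176.67 kN/m
FOS = Resisting / Driving = 176.67 / 173
= 1.0212 (dimensionless)

1.0212 (dimensionless)


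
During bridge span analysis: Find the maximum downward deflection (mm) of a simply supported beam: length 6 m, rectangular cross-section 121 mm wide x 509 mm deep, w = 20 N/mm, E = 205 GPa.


I = 121 * 509^3 / 12 = 1329711642.42 mm^4
L = 6000.0 mm, w = 20 N/mm, E = 205000.0 MPa
delta = 5 * w * L^4 / (384 * E * I)
= 5 * 20 * 6000.0^4 / (384 * 205000.0 * 1329711642.42)
= 1.2381 mm

1.2381 mm


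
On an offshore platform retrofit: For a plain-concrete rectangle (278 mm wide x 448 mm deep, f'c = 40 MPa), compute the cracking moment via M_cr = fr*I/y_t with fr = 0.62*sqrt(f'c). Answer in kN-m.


fr = 0.62 * sqrt(40) = 0.62 * 6.3246 = 3.9212 MPa
I = 278 * 448^3 / 12 = 2083039914.67 mm^4
y_t = 224.0 mm
M_cr = fr * I / y_t = 3.9212 * 2083039914.67 / 224.0 N-mm
= 36.4646 kN-m

36.4646 kN-m


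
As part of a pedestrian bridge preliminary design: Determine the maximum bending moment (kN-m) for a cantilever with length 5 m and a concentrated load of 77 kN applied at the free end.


For a cantilever with a point load at the free end:
M_max = P * L = 77 * 5 = 385 kN-m

385 kN-m


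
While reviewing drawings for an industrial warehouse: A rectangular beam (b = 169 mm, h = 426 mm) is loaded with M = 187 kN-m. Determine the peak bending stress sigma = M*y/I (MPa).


I = b * h^3 / 12 = 169 * 426^3 / 12 = 1088765262.0 mm^4
y = h / 2 = 426 / 2 = 213.0 mm
M = 187 kN-m = 187000000.0 N-mm
sigma = M * y / I = 187000000.0 * 213.0 / 1088765262.0
= 36.58 MPa

36.58 MPa


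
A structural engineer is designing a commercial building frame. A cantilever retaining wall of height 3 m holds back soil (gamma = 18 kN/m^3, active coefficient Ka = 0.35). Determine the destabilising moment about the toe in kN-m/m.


Pa = 0.5 * Ka * gamma * H^2
= 0.5 * 0.35 * 18 * 3^2
= 28.35 kN/m
Arm = H / 3 = 3 / 3 = 1.0 m
Mo = Pa * arm = Pa * H / 3 = 28.35 * 3 / 3 = 28.35 kN-m/m

28.35 kN-m/m


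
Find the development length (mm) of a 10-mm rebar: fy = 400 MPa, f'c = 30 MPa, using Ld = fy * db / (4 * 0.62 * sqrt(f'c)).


Ld = (fy * db) / (4 * 0.62 * sqrt(f'c))
= (400 * 10) / (4 * 0.62 * sqrt(30))
= 4000 / 13.5835
= 294.47 mm

294.47 mm


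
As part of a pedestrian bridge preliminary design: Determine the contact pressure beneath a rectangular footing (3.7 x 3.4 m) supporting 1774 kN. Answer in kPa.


A = 3.7 * 3.4 = 12.58 m^2
q = P / A = 1774 / 12.58
= 141.0175 kPa

141.0175 kPa


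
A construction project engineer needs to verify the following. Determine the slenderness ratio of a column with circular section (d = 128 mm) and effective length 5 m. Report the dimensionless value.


Radius of gyration r = d / 4 = 128 / 4 = 32.0 mm
L_eff = 5000.0 mm
Slenderness ratio = L / r = 5000.0 / 32.0 = 156.25 (dimensionless)

156.25 (dimensionless)


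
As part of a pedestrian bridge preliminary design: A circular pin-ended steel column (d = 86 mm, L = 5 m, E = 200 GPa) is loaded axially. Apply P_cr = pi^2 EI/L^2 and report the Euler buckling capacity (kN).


I = pi * d^4 / 64 = 2685120.03 mm^4
L = 5000.0 mm
P_cr = pi^2 * E * I / L^2
= 9.8696 * 200000.0 * 2685120.03 / 5000.0^2
= 212008.58 N = 212.0086 kN

212.0086 kN


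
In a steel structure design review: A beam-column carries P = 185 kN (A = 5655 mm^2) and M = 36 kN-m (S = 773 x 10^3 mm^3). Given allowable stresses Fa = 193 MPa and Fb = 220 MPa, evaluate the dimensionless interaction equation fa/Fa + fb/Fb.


f_a = P / A = 185000.0 / 5655 = 32.7144 MPa
f_b = M / S = 36000000.0 / 773000.0 = 46.5718 MPa
Ratio = f_a / Fa + f_b / Fb
= 32.7144 / 193 + 46.5718 / 220
= 0.3812 (dimensionless)

0.3812 (dimensionless)


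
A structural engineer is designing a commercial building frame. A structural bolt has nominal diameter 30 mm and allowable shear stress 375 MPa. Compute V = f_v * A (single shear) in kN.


A = pi * d^2 / 4 = pi * 30^2 / 4 = 706.8583 mm^2
V = f_v * A / 1000 = 375 * 706.8583 / 1000
= 265.0719 kN

265.0719 kN


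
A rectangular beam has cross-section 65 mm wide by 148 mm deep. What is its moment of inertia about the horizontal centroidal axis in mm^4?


I = b * h^3 / 12
= 65 * 148^3 / 12
= 65 * 3241792 / 12
= 17559706.67 mm^4

17559706.67 mm^4


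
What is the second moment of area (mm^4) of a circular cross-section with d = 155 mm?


r = d / 2 = 155 / 2 = 77.5 mm
I = pi * r^4 / 4 = pi * 77.5^4 / 4
= 28333269.42 mm^4

28333269.42 mm^4


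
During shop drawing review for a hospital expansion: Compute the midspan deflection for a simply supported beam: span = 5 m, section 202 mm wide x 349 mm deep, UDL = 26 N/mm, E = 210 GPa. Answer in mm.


I = 202 * 349^3 / 12 = 715560574.83 mm^4
L = 5000.0 mm, w = 26 N/mm, E = 210000.0 MPa
delta = 5 * w * L^4 / (384 * E * I)
= 5 * 26 * 5000.0^4 / (384 * 210000.0 * 715560574.83)
= 1.4081 mm

1.4081 mm


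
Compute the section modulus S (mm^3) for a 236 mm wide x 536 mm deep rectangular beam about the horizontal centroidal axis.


S = b * h^2 / 6
= 236 * 536^2 / 6
= 236 * 287296 / 6
= 11300309.33 mm^3

11300309.33 mm^3


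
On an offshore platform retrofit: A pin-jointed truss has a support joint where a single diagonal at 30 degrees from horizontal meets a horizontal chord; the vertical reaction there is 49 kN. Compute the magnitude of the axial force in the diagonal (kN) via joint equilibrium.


At the joint, only the diagonal has a vertical component, so vertical equilibrium gives:
F * sin(30) = 49
F = 49 / sin(30)
= 49 / 0.5
= 98.0 kN

98.0 kN


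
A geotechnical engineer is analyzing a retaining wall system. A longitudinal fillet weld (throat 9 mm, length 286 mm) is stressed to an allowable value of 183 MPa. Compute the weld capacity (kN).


Strength = throat * length * allowable stress
= 9 * 286 * 183 N
= 471042 N
= 471.04 kN

471.04 kN


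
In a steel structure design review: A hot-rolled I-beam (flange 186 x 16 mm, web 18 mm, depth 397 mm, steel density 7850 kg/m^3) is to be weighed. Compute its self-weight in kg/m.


A_flanges = 2 * 186 * 16 = 5952 mm^2
A_web = (397 - 2 * 16) * 18 = 6570 mm^2
A_total = 5952 + 6570 = 12522 mm^2 = 0.012522 m^2
Weight = rho * A = 7850 * 0.012522 = 98.2977 kg/m

98.2977 kg/m


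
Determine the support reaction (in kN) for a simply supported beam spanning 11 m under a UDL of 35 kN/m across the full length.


Total load = w * L = 35 * 11 = 385 kN
By symmetry, each reaction R = total / 2 = 385 / 2 = 192.5 kN

192.5 kN


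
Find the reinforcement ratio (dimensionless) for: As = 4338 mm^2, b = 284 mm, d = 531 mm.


rho = As / (b * d)
= 4338 / (284 * 531)
= 4338 / 150804
= 0.028766 (dimensionless)

0.028766 (dimensionless)


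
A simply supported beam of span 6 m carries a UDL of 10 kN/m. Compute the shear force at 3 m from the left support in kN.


R_A = w * L / 2 = 10 * 6 / 2 = 30.0 kN
V(x) = R_A - w * x = 30.0 - 10 * 3
= 0.0 kN

0.0 kN


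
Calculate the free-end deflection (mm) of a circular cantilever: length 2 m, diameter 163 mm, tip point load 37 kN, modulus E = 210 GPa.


I = pi * d^4 / 64 = pi * 163^4 / 64 = 34651362.54 mm^4
L = 2000.0 mm, P = 37000.0 N, E = 210000.0 MPa
delta = P * L^3 / (3 * E * I)
= 37000.0 * 2000.0^3 / (3 * 210000.0 * 34651362.54)
= 13.5591 mm

13.5591 mm


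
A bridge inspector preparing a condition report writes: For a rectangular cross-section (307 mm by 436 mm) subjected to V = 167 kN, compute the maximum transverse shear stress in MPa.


A = b * h = 307 * 436 = 133852 mm^2
V = 167 kN = 167000.0 N
tau_max = 1.5 * V / A = 1.5 * 167000.0 / 133852
= 1.8715 MPa

1.8715 MPa


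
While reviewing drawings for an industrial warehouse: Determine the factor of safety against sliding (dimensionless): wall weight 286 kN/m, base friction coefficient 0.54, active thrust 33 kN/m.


Resisting force = mu * W = 0.54 * 286 = 154.44 kN/m
FOS = Resisting / Driving = 154.44 / 33
= 4.68 (dimensionless)

4.68 (dimensionless)


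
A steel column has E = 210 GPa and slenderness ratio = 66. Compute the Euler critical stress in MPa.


sigma_cr = pi^2 * E / lambda^2
= 9.8696 * 210000.0 / 66^2
= 9.8696 * 210000.0 / 4356
= 475.8074 MPa

475.8074 MPa


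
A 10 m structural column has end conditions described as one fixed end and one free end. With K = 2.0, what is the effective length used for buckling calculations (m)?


L_eff = K * L
= 2.0 * 10
= 20.0 m

20.0 m


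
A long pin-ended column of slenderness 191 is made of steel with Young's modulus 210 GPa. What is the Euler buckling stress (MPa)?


sigma_cr = pi^2 * E / lambda^2
= 9.8696 * 210000.0 / 191^2
= 9.8696 * 210000.0 / 36481
= 56.8136 MPa

56.8136 MPa


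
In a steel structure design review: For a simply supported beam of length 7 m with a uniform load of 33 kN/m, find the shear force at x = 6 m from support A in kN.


R_A = w * L / 2 = 33 * 7 / 2 = 115.5 kN
V(x) = R_A - w * x = 115.5 - 33 * 6
= -82.5 kN

-82.5 kN


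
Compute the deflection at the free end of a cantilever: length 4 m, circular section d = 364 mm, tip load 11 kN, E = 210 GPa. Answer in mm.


I = pi * d^4 / 64 = pi * 364^4 / 64 = 861738374.79 mm^4
L = 4000.0 mm, P = 11000.0 N, E = 210000.0 MPa
delta = P * L^3 / (3 * E * I)
= 11000.0 * 4000.0^3 / (3 * 210000.0 * 861738374.79)
= 1.2968 mm

1.2968 mm


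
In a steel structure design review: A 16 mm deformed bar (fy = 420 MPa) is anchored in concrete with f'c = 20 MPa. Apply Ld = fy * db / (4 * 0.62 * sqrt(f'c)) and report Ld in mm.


Ld = (fy * db) / (4 * 0.62 * sqrt(f'c))
= (420 * 16) / (4 * 0.62 * sqrt(20))
= 6720 / 11.0909
= 605.9 mm

605.9 mm


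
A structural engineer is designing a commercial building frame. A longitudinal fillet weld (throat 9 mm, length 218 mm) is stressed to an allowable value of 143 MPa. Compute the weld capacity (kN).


Strength = throat * length * allowable stress
= 9 * 218 * 143 N
= 280566 N
= 280.57 kN

280.57 kN


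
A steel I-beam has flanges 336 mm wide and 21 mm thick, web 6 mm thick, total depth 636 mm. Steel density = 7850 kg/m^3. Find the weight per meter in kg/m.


A_flanges = 2 * 336 * 21 = 14112 mm^2
A_web = (636 - 2 * 21) * 6 = 3564 mm^2
A_total = 14112 + 3564 = 17676 mm^2 = 0.017676 m^2
Weight = rho * A = 7850 * 0.017676 = 138.7566 kg/m

138.7566 kg/m


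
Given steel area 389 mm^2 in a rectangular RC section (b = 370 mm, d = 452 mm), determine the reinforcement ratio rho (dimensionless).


rho = As / (b * d)
= 389 / (370 * 452)
= 389 / 167240
= 0.002326 (dimensionless)

0.002326 (dimensionless)


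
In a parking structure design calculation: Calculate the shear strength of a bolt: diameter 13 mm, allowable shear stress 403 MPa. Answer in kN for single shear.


A = pi * d^2 / 4 = pi * 13^2 / 4 = 132.7323 mm^2
V = f_v * A / 1000 = 403 * 132.7323 / 1000
= 53.4911 kN

53.4911 kN


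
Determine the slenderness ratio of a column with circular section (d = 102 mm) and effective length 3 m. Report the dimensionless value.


Radius of gyration r = d / 4 = 102 / 4 = 25.5 mm
L_eff = 3000.0 mm
Slenderness ratio = L / r = 3000.0 / 25.5 = 117.65 (dimensionless)

117.65 (dimensionless)


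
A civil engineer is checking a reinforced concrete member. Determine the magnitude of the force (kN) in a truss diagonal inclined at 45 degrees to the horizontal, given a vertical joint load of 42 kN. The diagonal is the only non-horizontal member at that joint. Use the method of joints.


At the joint, only the diagonal has a vertical component, so vertical equilibrium gives:
F * sin(45) = 42
F = 42 / sin(45)
= 42 / 0.707107
= 59.4 kN

59.4 kN


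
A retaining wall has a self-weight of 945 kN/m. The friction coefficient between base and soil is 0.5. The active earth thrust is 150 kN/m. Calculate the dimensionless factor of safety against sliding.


Resisting force = mu * W = 0.5 * 945 = 472.5 kN/m
FOS = Resisting / Driving = 472.5 / 150
= 3.15 (dimensionless)

3.15 (dimensionless)


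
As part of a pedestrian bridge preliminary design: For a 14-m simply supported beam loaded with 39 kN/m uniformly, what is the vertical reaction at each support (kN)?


Total load = w * L = 39 * 14 = 546 kN
By symmetry, each reaction R = total / 2 = 546 / 2 = 273.0 kN

273.0 kN


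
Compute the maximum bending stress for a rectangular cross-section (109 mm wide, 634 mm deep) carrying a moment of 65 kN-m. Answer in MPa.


I = b * h^3 / 12 = 109 * 634^3 / 12 = 2314797611.33 mm^4
y = h / 2 = 634 / 2 = 317.0 mm
M = 65 kN-m = 65000000.0 N-mm
sigma = M * y / I = 65000000.0 * 317.0 / 2314797611.33
= 8.9 MPa

8.9 MPa


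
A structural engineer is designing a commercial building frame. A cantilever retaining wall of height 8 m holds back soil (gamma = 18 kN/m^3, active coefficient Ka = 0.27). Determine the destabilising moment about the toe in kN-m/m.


Pa = 0.5 * Ka * gamma * H^2
= 0.5 * 0.27 * 18 * 8^2
= 155.52 kN/m
Arm = H / 3 = 8 / 3 = 2.6667 m
Mo = Pa * arm = Pa * H / 3 = 155.52 * 8 / 3 = 414.72 kN-m/m

414.72 kN-m/m


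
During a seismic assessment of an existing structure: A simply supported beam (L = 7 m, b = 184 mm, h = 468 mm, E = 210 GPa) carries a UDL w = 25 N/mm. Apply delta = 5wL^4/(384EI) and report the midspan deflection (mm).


I = 184 * 468^3 / 12 = 1571716224.0 mm^4
L = 7000.0 mm, w = 25 N/mm, E = 210000.0 MPa
delta = 5 * w * L^4 / (384 * E * I)
= 5 * 25 * 7000.0^4 / (384 * 210000.0 * 1571716224.0)
= 2.368 mm

2.368 mm


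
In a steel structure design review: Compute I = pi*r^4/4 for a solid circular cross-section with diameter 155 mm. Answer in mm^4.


r = d / 2 = 155 / 2 = 77.5 mm
I = pi * r^4 / 4 = pi * 77.5^4 / 4
= 28333269.42 mm^4

28333269.42 mm^4


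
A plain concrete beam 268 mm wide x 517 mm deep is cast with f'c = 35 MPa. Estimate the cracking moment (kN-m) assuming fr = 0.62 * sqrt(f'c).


fr = 0.62 * sqrt(35) = 0.62 * 5.9161 = 3.668 MPa
I = 268 * 517^3 / 12 = 3086207890.33 mm^4
y_t = 258.5 mm
M_cr = fr * I / y_t = 3.668 * 3086207890.33 / 258.5 N-mm
= 43.7916 kN-m

43.7916 kN-m


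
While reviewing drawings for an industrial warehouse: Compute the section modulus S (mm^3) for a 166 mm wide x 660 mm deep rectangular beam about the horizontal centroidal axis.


S = b * h^2 / 6
= 166 * 660^2 / 6
= 166 * 435600 / 6
= 12051600.0 mm^3

12051600.0 mm^3


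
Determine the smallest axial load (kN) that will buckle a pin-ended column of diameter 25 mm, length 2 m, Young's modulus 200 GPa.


I = pi * d^4 / 64 = 19174.76 mm^4
L = 2000.0 mm
P_cr = pi^2 * E * I / L^2
= 9.8696 * 200000.0 * 19174.76 / 2000.0^2
= 9462.36 N = 9.4624 kN

9.4624 kN


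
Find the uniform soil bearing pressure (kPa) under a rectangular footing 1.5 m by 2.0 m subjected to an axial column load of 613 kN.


A = 1.5 * 2.0 = 3.0 m^2
q = P / A = 613 / 3.0
= 204.3333 kPa

204.3333 kPa


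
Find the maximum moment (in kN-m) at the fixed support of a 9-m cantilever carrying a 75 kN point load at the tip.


For a cantilever with a point load at the free end:
M_max = P * L = 75 * 9 = 675 kN-m

675 kN-m


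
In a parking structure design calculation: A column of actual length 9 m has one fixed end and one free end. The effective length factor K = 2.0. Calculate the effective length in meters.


L_eff = K * L
= 2.0 * 9
= 18.0 m

18.0 m


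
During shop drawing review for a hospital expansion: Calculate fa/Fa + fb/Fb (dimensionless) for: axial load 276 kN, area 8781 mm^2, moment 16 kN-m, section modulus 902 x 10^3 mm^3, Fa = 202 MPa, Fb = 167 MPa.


f_a = P / A = 276000.0 / 8781 = 31.4315 MPa
f_b = M / S = 16000000.0 / 902000.0 = 17.7384 MPa
Ratio = f_a / Fa + f_b / Fb
= 31.4315 / 202 + 17.7384 / 167
= 0.2618 (dimensionless)

0.2618 (dimensionless)


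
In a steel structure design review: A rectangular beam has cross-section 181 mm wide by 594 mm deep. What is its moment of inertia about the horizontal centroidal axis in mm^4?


I = b * h^3 / 12
= 181 * 594^3 / 12
= 181 * 209584584 / 12
= 3161234142.0 mm^4

3161234142.0 mm^4


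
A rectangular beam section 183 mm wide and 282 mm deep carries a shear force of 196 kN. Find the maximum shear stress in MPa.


A = b * h = 183 * 282 = 51606 mm^2
V = 196 kN = 196000.0 N
tau_max = 1.5 * V / A = 1.5 * 196000.0 / 51606
= 5.697 MPa

5.697 MPa


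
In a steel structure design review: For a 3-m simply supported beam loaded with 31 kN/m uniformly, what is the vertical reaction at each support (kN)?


Total load = w * L = 31 * 3 = 93 kN
By symmetry, each reaction R = total / 2 = 93 / 2 = 46.5 kN

46.5 kN


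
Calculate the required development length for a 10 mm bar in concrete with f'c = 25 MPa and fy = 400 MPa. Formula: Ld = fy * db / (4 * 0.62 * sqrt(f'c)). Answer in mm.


Ld = (fy * db) / (4 * 0.62 * sqrt(f'c))
= (400 * 10) / (4 * 0.62 * sqrt(25))
= 4000 / 12.4
= 322.58 mm

322.58 mm


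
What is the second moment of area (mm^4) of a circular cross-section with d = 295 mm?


r = d / 2 = 295 / 2 = 147.5 mm
I = pi * r^4 / 4 = pi * 147.5^4 / 4
= 371755979.48 mm^4

371755979.48 mm^4


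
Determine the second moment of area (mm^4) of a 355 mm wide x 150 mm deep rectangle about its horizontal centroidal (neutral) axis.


I = b * h^3 / 12
= 355 * 150^3 / 12
= 355 * 3375000 / 12
= 99843750.0 mm^4

99843750.0 mm^4


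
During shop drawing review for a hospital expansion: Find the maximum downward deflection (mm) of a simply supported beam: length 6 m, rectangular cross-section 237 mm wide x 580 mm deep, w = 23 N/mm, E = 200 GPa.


I = 237 * 580^3 / 12 = 3853462000.0 mm^4
L = 6000.0 mm, w = 23 N/mm, E = 200000.0 MPa
delta = 5 * w * L^4 / (384 * E * I)
= 5 * 23 * 6000.0^4 / (384 * 200000.0 * 3853462000.0)
= 0.5036 mm

0.5036 mm


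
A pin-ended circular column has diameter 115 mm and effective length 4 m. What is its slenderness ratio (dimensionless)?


Radius of gyration r = d / 4 = 115 / 4 = 28.75 mm
L_eff = 4000.0 mm
Slenderness ratio = L / r = 4000.0 / 28.75 = 139.13 (dimensionless)

139.13 (dimensionless)


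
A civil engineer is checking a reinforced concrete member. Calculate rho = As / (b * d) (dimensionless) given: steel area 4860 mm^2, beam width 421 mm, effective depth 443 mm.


rho = As / (b * d)
= 4860 / (421 * 443)
= 4860 / 186503
= 0.026059 (dimensionless)

0.026059 (dimensionless)


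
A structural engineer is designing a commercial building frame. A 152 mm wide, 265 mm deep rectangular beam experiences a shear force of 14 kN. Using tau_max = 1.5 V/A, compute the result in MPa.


A = b * h = 152 * 265 = 40280 mm^2
V = 14 kN = 14000.0 N
tau_max = 1.5 * V / A = 1.5 * 14000.0 / 40280
= 0.5214 MPa

0.5214 MPa


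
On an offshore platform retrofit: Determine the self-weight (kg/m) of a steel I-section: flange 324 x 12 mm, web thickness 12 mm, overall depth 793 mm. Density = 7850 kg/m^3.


A_flanges = 2 * 324 * 12 = 7776 mm^2
A_web = (793 - 2 * 12) * 12 = 9228 mm^2
A_total = 7776 + 9228 = 17004 mm^2 = 0.017004 m^2
Weight = rho * A = 7850 * 0.017004 = 133.4814 kg/m

133.4814 kg/m


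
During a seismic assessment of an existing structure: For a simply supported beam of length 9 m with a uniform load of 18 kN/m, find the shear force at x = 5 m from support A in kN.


R_A = w * L / 2 = 18 * 9 / 2 = 81.0 kN
V(x) = R_A - w * x = 81.0 - 18 * 5
= -9.0 kN

-9.0 kN


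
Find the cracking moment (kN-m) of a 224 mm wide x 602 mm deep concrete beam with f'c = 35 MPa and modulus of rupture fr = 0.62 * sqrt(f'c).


fr = 0.62 * sqrt(35) = 0.62 * 5.9161 = 3.668 MPa
I = 224 * 602^3 / 12 = 4072454549.33 mm^4
y_t = 301.0 mm
M_cr = fr * I / y_t = 3.668 * 4072454549.33 / 301.0 N-mm
= 49.6267 kN-m

49.6267 kN-m


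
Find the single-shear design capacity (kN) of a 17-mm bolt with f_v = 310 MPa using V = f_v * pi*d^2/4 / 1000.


A = pi * d^2 / 4 = pi * 17^2 / 4 = 226.9801 mm^2
V = f_v * A / 1000 = 310 * 226.9801 / 1000
= 70.3638 kN

70.3638 kN


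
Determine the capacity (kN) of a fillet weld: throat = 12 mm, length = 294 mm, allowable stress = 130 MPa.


Strength = throat * length * allowable stress
= 12 * 294 * 130 N
= 458640 N
= 458.64 kN

458.64 kN


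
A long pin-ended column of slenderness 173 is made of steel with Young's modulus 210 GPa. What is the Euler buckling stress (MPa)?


sigma_cr = pi^2 * E / lambda^2
= 9.8696 * 210000.0 / 173^2
= 9.8696 * 210000.0 / 29929
= 69.2511 MPa

69.2511 MPa


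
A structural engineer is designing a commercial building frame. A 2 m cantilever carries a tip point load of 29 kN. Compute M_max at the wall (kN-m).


For a cantilever with a point load at the free end:
M_max = P * L = 29 * 2 = 58 kN-m

58 kN-m


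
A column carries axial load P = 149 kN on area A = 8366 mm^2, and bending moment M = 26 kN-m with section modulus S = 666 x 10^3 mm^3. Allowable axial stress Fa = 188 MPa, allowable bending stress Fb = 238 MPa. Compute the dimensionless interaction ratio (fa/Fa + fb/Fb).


f_a = P / A = 149000.0 / 8366 = 17.8102 MPa
f_b = M / S = 26000000.0 / 666000.0 = 39.039 MPa
Ratio = f_a / Fa + f_b / Fb
= 17.8102 / 188 + 39.039 / 238
= 0.2588 (dimensionless)

0.2588 (dimensionless)


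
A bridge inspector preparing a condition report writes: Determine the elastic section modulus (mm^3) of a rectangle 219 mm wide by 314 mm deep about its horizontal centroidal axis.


S = b * h^2 / 6
= 219 * 314^2 / 6
= 219 * 98596 / 6
= 3598754.0 mm^3

3598754.0 mm^3


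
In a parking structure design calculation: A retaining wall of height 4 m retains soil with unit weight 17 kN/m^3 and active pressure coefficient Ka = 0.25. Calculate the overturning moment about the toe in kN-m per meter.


Pa = 0.5 * Ka * gamma * H^2
= 0.5 * 0.25 * 17 * 4^2
= 34.0 kN/m
Arm = H / 3 = 4 / 3 = 1.3333 m
Mo = Pa * arm = Pa * H / 3 = 34.0 * 4 / 3 = 45.3333 kN-m/m

45.3333 kN-m/m


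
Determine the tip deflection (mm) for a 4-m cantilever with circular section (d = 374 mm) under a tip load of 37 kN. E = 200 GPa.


I = pi * d^4 / 64 = pi * 374^4 / 64 = 960409190.91 mm^4
L = 4000.0 mm, P = 37000.0 N, E = 200000.0 MPa
delta = P * L^3 / (3 * E * I)
= 37000.0 * 4000.0^3 / (3 * 200000.0 * 960409190.91)
= 4.1094 mm

4.1094 mm


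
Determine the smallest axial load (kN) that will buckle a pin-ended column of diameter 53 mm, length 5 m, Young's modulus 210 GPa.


I = pi * d^4 / 64 = 387323.08 mm^4
L = 5000.0 mm
P_cr = pi^2 * E * I / L^2
= 9.8696 * 210000.0 * 387323.08 / 5000.0^2
= 32110.89 N = 32.1109 kN

32.1109 kN


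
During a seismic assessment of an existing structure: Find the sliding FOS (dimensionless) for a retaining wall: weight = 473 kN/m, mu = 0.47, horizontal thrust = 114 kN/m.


Resisting force = mu * W = 0.47 * 473 = 222.31 kN/m
FOS = Resisting / Driving = 222.31 / 114
= 1.9501 (dimensionless)

1.9501 (dimensionless)


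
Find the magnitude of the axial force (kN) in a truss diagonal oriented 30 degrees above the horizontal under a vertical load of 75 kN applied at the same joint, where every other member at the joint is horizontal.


At the joint, only the diagonal has a vertical component, so vertical equilibrium gives:
F * sin(30) = 75
F = 75 / sin(30)
= 75 / 0.5
= 150.0 kN

150.0 kN


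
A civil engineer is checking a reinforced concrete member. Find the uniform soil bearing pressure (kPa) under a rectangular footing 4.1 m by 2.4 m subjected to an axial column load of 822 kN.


A = 4.1 * 2.4 = 9.84 m^2
q = P / A = 822 / 9.84
= 83.5366 kPa

83.5366 kPa


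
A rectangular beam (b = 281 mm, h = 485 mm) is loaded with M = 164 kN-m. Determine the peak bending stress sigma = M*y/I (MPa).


I = b * h^3 / 12 = 281 * 485^3 / 12 = 2671469927.08 mm^4
y = h / 2 = 485 / 2 = 242.5 mm
M = 164 kN-m = 164000000.0 N-mm
sigma = M * y / I = 164000000.0 * 242.5 / 2671469927.08
= 14.89 MPa

14.89 MPa


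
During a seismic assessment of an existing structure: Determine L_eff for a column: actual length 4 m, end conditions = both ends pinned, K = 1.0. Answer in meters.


L_eff = K * L
= 1.0 * 4
= 4.0 m

4.0 m
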